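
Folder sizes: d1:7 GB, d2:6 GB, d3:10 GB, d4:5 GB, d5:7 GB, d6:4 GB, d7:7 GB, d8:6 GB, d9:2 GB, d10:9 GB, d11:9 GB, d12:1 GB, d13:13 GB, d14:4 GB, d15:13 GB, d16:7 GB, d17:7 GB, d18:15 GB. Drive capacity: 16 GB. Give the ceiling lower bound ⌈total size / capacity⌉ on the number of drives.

Total size = 7 + 6 + 10 + 5 + 7 + 4 + 7 + 6 + 2 + 9 + 9 + 1 + 13 + 4 + 13 + 7 + 7 + 15 = 132 GB.
⌈132 / 16⌉ = 9.

9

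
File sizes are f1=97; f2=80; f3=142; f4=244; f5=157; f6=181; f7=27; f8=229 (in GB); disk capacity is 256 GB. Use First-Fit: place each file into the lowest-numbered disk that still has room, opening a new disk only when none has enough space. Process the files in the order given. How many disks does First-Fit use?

Put f1 (97 GB) in disk 1; 159 GB remain.
Put f2 (80 GB) in disk 1; 79 GB remain.
Put f3 (142 GB) in disk 2; 114 GB remain.
Put f4 (244 GB) in disk 3; 12 GB remain.
Put f5 (157 GB) in disk 4; 99 GB remain.
Put f6 (181 GB) in disk 5; 75 GB remain.
Put f7 (27 GB) in disk 1; 52 GB remain.
Put f8 (229 GB) in disk 6; 27 GB remain.
Final disks: [97,80,27] [142] [244] [157] [181] [229].

6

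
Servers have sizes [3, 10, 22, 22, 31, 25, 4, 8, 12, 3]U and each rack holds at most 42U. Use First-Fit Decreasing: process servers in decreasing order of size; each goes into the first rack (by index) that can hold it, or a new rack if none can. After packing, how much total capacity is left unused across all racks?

Sorted descending: 31, 25, 22, 22, 12, 10, 8, 4, 3, 3.
Put 31U in rack 1; 11U remain.
Put 25U in rack 2; 17U remain.
Put 22U in rack 3; 20U remain.
Put 22U in rack 4; 20U remain.
Put 12U in rack 2; 5U remain.
Put 10U in rack 1; 1U remain.
Put 8U in rack 3; 12U remain.
Put 4U in rack 2; 1U remain.
Put 3U in rack 3; 9U remain.
Put 3U in rack 3; 6U remain.
4 racks × 42U = 168U; used 140U; unused 28U.

28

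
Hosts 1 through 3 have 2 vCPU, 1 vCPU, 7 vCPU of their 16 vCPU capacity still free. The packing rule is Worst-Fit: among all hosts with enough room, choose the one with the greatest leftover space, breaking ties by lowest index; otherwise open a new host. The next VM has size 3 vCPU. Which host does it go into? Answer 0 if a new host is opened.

Hosts with room: host 3 (7 vCPU).
Most room is host 3 with 7 vCPU free.

3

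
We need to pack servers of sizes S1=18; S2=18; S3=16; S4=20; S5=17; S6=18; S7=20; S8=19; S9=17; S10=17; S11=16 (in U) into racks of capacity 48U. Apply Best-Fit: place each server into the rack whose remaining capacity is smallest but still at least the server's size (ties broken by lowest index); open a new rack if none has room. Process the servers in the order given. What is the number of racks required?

Put S1 (18U) in rack 1; 30U remain.
Put S2 (18U) in rack 1; 12U remain.
Put S3 (16U) in rack 2; 32U remain.
Put S4 (20U) in rack 2; 12U remain.
Put S5 (17U) in rack 3; 31U remain.
Put S6 (18U) in rack 3; 13U remain.
Put S7 (20U) in rack 4; 28U remain.
Put S8 (19U) in rack 4; 9U remain.
Put S9 (17U) in rack 5; 31U remain.
Put S10 (17U) in rack 5; 14U remain.
Put S11 (16U) in rack 6; 32U remain.

6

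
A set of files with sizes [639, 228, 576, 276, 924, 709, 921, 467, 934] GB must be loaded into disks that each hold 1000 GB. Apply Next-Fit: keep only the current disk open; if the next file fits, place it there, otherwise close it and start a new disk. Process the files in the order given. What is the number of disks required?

7 disks

Put 639 GB in disk 1; 361 GB remain.
Put 228 GB in disk 1; 133 GB remain.
Put 576 GB in disk 2; 424 GB remain.
Put 276 GB in disk 2; 148 GB remain.
Put 924 GB in disk 3; 76 GB remain.
Put 709 GB in disk 4; 291 GB remain.
Put 921 GB in disk 5; 79 GB remain.
Put 467 GB in disk 6; 533 GB remain.
Put 934 GB in disk 7; 66 GB remain.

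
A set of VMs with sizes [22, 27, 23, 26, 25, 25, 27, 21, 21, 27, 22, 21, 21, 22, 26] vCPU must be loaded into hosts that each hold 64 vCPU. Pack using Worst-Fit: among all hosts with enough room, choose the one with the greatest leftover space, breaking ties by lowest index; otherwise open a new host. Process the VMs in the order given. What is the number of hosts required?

7

22 vCPU → host 1 (remaining 42 vCPU)
27 vCPU → host 1 (remaining 15 vCPU)
23 vCPU → host 2 (remaining 41 vCPU)
26 vCPU → host 2 (remaining 15 vCPU)
25 vCPU → host 3 (remaining 39 vCPU)
25 vCPU → host 3 (remaining 14 vCPU)
27 vCPU → host 4 (remaining 37 vCPU)
21 vCPU → host 4 (remaining 16 vCPU)
21 vCPU → host 5 (remaining 43 vCPU)
27 vCPU → host 5 (remaining 16 vCPU)
22 vCPU → host 6 (remaining 42 vCPU)
21 vCPU → host 6 (remaining 21 vCPU)
21 vCPU → host 6 (remaining 0 vCPU)
22 vCPU → host 7 (remaining 42 vCPU)
26 vCPU → host 7 (remaining 16 vCPU)
Final hosts: [22,27] [23,26] [25,25] [27,21] [21,27] [22,21,21] [22,26].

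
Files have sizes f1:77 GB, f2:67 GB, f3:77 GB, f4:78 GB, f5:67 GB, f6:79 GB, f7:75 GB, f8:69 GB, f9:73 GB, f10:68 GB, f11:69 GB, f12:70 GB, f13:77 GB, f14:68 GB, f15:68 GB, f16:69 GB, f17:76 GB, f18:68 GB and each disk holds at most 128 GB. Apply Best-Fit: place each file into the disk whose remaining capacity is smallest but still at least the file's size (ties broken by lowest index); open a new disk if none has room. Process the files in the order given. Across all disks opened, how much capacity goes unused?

f1 (77 GB) → disk 1 (remaining 51 GB)
f2 (67 GB) → disk 2 (remaining 61 GB)
f3 (77 GB) → disk 3 (remaining 51 GB)
f4 (78 GB) → disk 4 (remaining 50 GB)
f5 (67 GB) → disk 5 (remaining 61 GB)
f6 (79 GB) → disk 6 (remaining 49 GB)
f7 (75 GB) → disk 7 (remaining 53 GB)
f8 (69 GB) → disk 8 (remaining 59 GB)
f9 (73 GB) → disk 9 (remaining 55 GB)
f10 (68 GB) → disk 10 (remaining 60 GB)
f11 (69 GB) → disk 11 (remaining 59 GB)
f12 (70 GB) → disk 12 (remaining 58 GB)
f13 (77 GB) → disk 13 (remaining 51 GB)
f14 (68 GB) → disk 14 (remaining 60 GB)
f15 (68 GB) → disk 15 (remaining 60 GB)
f16 (69 GB) → disk 16 (remaining 59 GB)
f17 (76 GB) → disk 17 (remaining 52 GB)
f18 (68 GB) → disk 18 (remaining 60 GB)
18 disks × 128 GB = 2304 GB; used 1295 GB; unused 1009 GB.

1009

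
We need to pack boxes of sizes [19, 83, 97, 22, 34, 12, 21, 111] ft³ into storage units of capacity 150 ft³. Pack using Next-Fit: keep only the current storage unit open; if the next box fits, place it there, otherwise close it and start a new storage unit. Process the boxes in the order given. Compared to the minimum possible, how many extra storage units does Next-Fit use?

Next-Fit: [19,83] [97,22] [34,12,21] [111] → 4 storage units.
Total size 399 ft³; any packing needs at least ⌈399/150⌉ = 3 storage units.
An optimal packing achieves that bound: [111,34] [97,22,21] [83,19,12] → 3 storage units.
Excess: 4 − 3 = 1.

1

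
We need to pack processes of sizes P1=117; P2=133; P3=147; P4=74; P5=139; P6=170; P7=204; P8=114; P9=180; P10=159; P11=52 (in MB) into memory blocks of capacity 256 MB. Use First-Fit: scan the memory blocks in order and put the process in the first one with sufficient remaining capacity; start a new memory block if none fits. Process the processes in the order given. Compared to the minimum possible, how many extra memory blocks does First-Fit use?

0

First-Fit: [117,133] [147,74] [139,114] [170,52] [204] [180] [159] → 7 memory blocks.
7 processes exceed 128 MB (half the capacity), and no two of those can share a memory block, so at least 7 memory blocks are needed.
So 7 is already optimal.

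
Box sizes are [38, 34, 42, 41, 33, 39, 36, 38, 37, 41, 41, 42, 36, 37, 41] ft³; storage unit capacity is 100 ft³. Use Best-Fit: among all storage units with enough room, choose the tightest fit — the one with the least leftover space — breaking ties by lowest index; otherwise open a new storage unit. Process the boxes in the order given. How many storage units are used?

Put 38 ft³ in storage unit 1; 62 ft³ remain.
Put 34 ft³ in storage unit 1; 28 ft³ remain.
Put 42 ft³ in storage unit 2; 58 ft³ remain.
Put 41 ft³ in storage unit 2; 17 ft³ remain.
Put 33 ft³ in storage unit 3; 67 ft³ remain.
Put 39 ft³ in storage unit 3; 28 ft³ remain.
Put 36 ft³ in storage unit 4; 64 ft³ remain.
Put 38 ft³ in storage unit 4; 26 ft³ remain.
Put 37 ft³ in storage unit 5; 63 ft³ remain.
Put 41 ft³ in storage unit 5; 22 ft³ remain.
Put 41 ft³ in storage unit 6; 59 ft³ remain.
Put 42 ft³ in storage unit 6; 17 ft³ remain.
Put 36 ft³ in storage unit 7; 64 ft³ remain.
Put 37 ft³ in storage unit 7; 27 ft³ remain.
Put 41 ft³ in storage unit 8; 59 ft³ remain.
Final storage units: [38,34] [42,41] [33,39] [36,38] [37,41] [41,42] [36,37] [41].

8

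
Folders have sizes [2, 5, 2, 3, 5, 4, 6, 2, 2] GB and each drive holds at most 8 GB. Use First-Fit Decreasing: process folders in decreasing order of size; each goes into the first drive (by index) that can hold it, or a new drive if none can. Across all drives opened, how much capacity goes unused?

1

Sorted descending: 6, 5, 5, 4, 3, 2, 2, 2, 2.
6 GB → drive 1 (remaining 2 GB)
5 GB → drive 2 (remaining 3 GB)
5 GB → drive 3 (remaining 3 GB)
4 GB → drive 4 (remaining 4 GB)
3 GB → drive 2 (remaining 0 GB)
2 GB → drive 1 (remaining 0 GB)
2 GB → drive 3 (remaining 1 GB)
2 GB → drive 4 (remaining 2 GB)
2 GB → drive 4 (remaining 0 GB)
4 drives × 8 GB = 32 GB; used 31 GB; unused 1 GB.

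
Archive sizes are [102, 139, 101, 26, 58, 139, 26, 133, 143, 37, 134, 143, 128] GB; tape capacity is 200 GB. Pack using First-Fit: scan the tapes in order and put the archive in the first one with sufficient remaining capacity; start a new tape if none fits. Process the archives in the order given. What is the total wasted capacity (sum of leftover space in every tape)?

491

Put 102 GB in tape 1; 98 GB remain.
Put 139 GB in tape 2; 61 GB remain.
Put 101 GB in tape 3; 99 GB remain.
Put 26 GB in tape 1; 72 GB remain.
Put 58 GB in tape 1; 14 GB remain.
Put 139 GB in tape 4; 61 GB remain.
Put 26 GB in tape 2; 35 GB remain.
Put 133 GB in tape 5; 67 GB remain.
Put 143 GB in tape 6; 57 GB remain.
Put 37 GB in tape 3; 62 GB remain.
Put 134 GB in tape 7; 66 GB remain.
Put 143 GB in tape 8; 57 GB remain.
Put 128 GB in tape 9; 72 GB remain.
9 tapes × 200 GB = 1800 GB; used 1309 GB; unused 491 GB.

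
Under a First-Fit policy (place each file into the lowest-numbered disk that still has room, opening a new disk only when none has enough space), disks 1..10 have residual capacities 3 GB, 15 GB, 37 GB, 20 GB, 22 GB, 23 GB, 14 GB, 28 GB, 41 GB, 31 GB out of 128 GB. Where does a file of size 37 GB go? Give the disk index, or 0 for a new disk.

Disks with room: disk 3 (37 GB), disk 9 (41 GB).
The first with room is disk 3.

3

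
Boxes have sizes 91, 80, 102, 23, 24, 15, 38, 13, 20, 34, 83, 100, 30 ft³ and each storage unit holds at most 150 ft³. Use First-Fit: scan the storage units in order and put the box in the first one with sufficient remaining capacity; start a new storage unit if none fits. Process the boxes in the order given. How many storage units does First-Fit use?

91 ft³ → storage unit 1 (remaining 59 ft³)
80 ft³ → storage unit 2 (remaining 70 ft³)
102 ft³ → storage unit 3 (remaining 48 ft³)
23 ft³ → storage unit 1 (remaining 36 ft³)
24 ft³ → storage unit 1 (remaining 12 ft³)
15 ft³ → storage unit 2 (remaining 55 ft³)
38 ft³ → storage unit 2 (remaining 17 ft³)
13 ft³ → storage unit 2 (remaining 4 ft³)
20 ft³ → storage unit 3 (remaining 28 ft³)
34 ft³ → storage unit 4 (remaining 116 ft³)
83 ft³ → storage unit 4 (remaining 33 ft³)
100 ft³ → storage unit 5 (remaining 50 ft³)
30 ft³ → storage unit 4 (remaining 3 ft³)
Final storage units: [91,23,24] [80,15,38,13] [102,20] [34,83,30] [100].

5 storage units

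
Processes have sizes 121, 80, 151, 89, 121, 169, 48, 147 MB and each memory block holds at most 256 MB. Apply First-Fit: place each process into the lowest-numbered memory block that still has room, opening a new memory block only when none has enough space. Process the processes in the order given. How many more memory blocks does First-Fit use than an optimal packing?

First-Fit: [121,80,48] [151,89] [121] [169] [147] → 5 memory blocks.
Total size 926 MB; any packing needs at least ⌈926/256⌉ = 4 memory blocks.
An optimal packing achieves that bound: [169,80] [151,89] [147,48] [121,121] → 4 memory blocks.
Excess: 5 − 4 = 1.

1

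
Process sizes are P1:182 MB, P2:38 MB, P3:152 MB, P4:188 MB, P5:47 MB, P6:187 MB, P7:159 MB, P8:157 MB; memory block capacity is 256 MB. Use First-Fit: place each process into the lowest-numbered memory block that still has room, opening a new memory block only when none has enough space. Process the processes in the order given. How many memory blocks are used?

6 memory blocks

Put P1 (182 MB) in memory block 1; 74 MB remain.
Put P2 (38 MB) in memory block 1; 36 MB remain.
Put P3 (152 MB) in memory block 2; 104 MB remain.
Put P4 (188 MB) in memory block 3; 68 MB remain.
Put P5 (47 MB) in memory block 2; 57 MB remain.
Put P6 (187 MB) in memory block 4; 69 MB remain.
Put P7 (159 MB) in memory block 5; 97 MB remain.
Put P8 (157 MB) in memory block 6; 99 MB remain.
Final memory blocks: [182,38] [152,47] [188] [187] [159] [157].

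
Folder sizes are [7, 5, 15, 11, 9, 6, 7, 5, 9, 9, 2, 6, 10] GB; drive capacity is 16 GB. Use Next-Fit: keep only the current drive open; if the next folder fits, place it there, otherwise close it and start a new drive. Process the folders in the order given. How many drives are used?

Put 7 GB in drive 1; 9 GB remain.
Put 5 GB in drive 1; 4 GB remain.
Put 15 GB in drive 2; 1 GB remain.
Put 11 GB in drive 3; 5 GB remain.
Put 9 GB in drive 4; 7 GB remain.
Put 6 GB in drive 4; 1 GB remain.
Put 7 GB in drive 5; 9 GB remain.
Put 5 GB in drive 5; 4 GB remain.
Put 9 GB in drive 6; 7 GB remain.
Put 9 GB in drive 7; 7 GB remain.
Put 2 GB in drive 7; 5 GB remain.
Put 6 GB in drive 8; 10 GB remain.
Put 10 GB in drive 8; 0 GB remain.

8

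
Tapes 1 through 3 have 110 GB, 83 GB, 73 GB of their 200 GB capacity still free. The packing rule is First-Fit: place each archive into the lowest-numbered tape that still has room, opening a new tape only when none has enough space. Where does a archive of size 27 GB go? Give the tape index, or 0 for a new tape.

Tapes with room: tape 1 (110 GB), tape 2 (83 GB), tape 3 (73 GB).
The first with room is tape 1.

1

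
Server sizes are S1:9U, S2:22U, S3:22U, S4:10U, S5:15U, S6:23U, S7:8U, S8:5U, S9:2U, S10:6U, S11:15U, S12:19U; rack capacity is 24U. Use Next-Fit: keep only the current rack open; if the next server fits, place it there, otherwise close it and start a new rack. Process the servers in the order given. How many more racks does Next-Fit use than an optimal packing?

2

Next-Fit: [9] [22] [22] [10] [15] [23] [8,5,2,6] [15] [19] → 9 racks.
Total size 156U; any packing needs at least ⌈156/24⌉ = 7 racks.
An optimal packing achieves that bound: [23] [22,2] [22] [19,5] [15,9] [15,8] [10,6] → 7 racks.
Excess: 9 − 7 = 2.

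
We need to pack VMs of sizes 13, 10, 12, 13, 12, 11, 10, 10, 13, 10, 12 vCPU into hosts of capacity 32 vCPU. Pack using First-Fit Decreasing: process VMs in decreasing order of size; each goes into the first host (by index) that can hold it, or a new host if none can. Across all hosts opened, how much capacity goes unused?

Sorted descending: 13, 13, 13, 12, 12, 12, 11, 10, 10, 10, 10.
Put 13 vCPU in host 1; 19 vCPU remain.
Put 13 vCPU in host 1; 6 vCPU remain.
Put 13 vCPU in host 2; 19 vCPU remain.
Put 12 vCPU in host 2; 7 vCPU remain.
Put 12 vCPU in host 3; 20 vCPU remain.
Put 12 vCPU in host 3; 8 vCPU remain.
Put 11 vCPU in host 4; 21 vCPU remain.
Put 10 vCPU in host 4; 11 vCPU remain.
Put 10 vCPU in host 4; 1 vCPU remain.
Put 10 vCPU in host 5; 22 vCPU remain.
Put 10 vCPU in host 5; 12 vCPU remain.
5 hosts × 32 vCPU = 160 vCPU; used 126 vCPU; unused 34 vCPU.

34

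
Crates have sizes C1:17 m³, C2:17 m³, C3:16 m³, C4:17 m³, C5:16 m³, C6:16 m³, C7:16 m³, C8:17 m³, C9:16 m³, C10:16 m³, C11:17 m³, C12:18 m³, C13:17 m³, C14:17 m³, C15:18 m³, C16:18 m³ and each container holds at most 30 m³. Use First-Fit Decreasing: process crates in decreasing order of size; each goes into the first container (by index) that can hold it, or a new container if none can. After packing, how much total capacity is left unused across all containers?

Sorted descending: 18, 18, 18, 17, 17, 17, 17, 17, 17, 17, 16, 16, 16, 16, 16, 16.
Put 18 m³ in container 1; 12 m³ remain.
Put 18 m³ in container 2; 12 m³ remain.
Put 18 m³ in container 3; 12 m³ remain.
Put 17 m³ in container 4; 13 m³ remain.
Put 17 m³ in container 5; 13 m³ remain.
Put 17 m³ in container 6; 13 m³ remain.
Put 17 m³ in container 7; 13 m³ remain.
Put 17 m³ in container 8; 13 m³ remain.
Put 17 m³ in container 9; 13 m³ remain.
Put 17 m³ in container 10; 13 m³ remain.
Put 16 m³ in container 11; 14 m³ remain.
Put 16 m³ in container 12; 14 m³ remain.
Put 16 m³ in container 13; 14 m³ remain.
Put 16 m³ in container 14; 14 m³ remain.
Put 16 m³ in container 15; 14 m³ remain.
Put 16 m³ in container 16; 14 m³ remain.
16 containers × 30 m³ = 480 m³; used 269 m³; unused 211 m³.

211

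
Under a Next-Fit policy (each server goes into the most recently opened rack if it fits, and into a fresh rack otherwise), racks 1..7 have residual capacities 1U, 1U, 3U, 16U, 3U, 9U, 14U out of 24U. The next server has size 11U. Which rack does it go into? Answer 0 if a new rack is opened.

7

Next-Fit only looks at rack 7, which has 14U free.
11U fits there.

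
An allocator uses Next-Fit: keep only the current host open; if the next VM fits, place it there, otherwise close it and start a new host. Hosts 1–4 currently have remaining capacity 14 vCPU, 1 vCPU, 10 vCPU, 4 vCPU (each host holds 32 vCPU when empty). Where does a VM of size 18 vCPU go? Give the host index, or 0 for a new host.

0

Next-Fit only looks at host 4, which has 4 vCPU free.
18 vCPU does not fit, so a new host is opened.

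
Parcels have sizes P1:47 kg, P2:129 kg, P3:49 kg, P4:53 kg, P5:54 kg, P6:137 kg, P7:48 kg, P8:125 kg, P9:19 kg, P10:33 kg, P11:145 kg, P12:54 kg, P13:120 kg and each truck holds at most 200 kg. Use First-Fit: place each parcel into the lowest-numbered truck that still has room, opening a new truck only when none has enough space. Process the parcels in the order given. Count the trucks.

Put P1 (47 kg) in truck 1; 153 kg remain.
Put P2 (129 kg) in truck 1; 24 kg remain.
Put P3 (49 kg) in truck 2; 151 kg remain.
Put P4 (53 kg) in truck 2; 98 kg remain.
Put P5 (54 kg) in truck 2; 44 kg remain.
Put P6 (137 kg) in truck 3; 63 kg remain.
Put P7 (48 kg) in truck 3; 15 kg remain.
Put P8 (125 kg) in truck 4; 75 kg remain.
Put P9 (19 kg) in truck 1; 5 kg remain.
Put P10 (33 kg) in truck 2; 11 kg remain.
Put P11 (145 kg) in truck 5; 55 kg remain.
Put P12 (54 kg) in truck 4; 21 kg remain.
Put P13 (120 kg) in truck 6; 80 kg remain.
Final trucks: [47,129,19] [49,53,54,33] [137,48] [125,54] [145] [120].

6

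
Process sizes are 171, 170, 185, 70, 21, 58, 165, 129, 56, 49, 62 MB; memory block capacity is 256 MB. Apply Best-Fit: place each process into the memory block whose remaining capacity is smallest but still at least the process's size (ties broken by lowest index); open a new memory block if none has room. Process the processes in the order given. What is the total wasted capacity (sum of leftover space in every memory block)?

Put 171 MB in memory block 1; 85 MB remain.
Put 170 MB in memory block 2; 86 MB remain.
Put 185 MB in memory block 3; 71 MB remain.
Put 70 MB in memory block 3; 1 MB remain.
Put 21 MB in memory block 1; 64 MB remain.
Put 58 MB in memory block 1; 6 MB remain.
Put 165 MB in memory block 4; 91 MB remain.
Put 129 MB in memory block 5; 127 MB remain.
Put 56 MB in memory block 2; 30 MB remain.
Put 49 MB in memory block 4; 42 MB remain.
Put 62 MB in memory block 5; 65 MB remain.
5 memory blocks × 256 MB = 1280 MB; used 1136 MB; unused 144 MB.

144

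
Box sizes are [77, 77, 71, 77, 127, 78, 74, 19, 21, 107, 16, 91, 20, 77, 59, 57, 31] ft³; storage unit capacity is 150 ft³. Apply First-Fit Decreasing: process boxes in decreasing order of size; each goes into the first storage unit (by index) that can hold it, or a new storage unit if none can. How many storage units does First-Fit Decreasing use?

Sorted descending: 127, 107, 91, 78, 77, 77, 77, 77, 74, 71, 59, 57, 31, 21, 20, 19, 16.
storage unit 1: place 127 ft³, 23 ft³ left
storage unit 2: place 107 ft³, 43 ft³ left
storage unit 3: place 91 ft³, 59 ft³ left
storage unit 4: place 78 ft³, 72 ft³ left
storage unit 5: place 77 ft³, 73 ft³ left
storage unit 6: place 77 ft³, 73 ft³ left
storage unit 7: place 77 ft³, 73 ft³ left
storage unit 8: place 77 ft³, 73 ft³ left
storage unit 9: place 74 ft³, 76 ft³ left
storage unit 4: place 71 ft³, 1 ft³ left
storage unit 3: place 59 ft³, 0 ft³ left
storage unit 5: place 57 ft³, 16 ft³ left
storage unit 2: place 31 ft³, 12 ft³ left
storage unit 1: place 21 ft³, 2 ft³ left
storage unit 6: place 20 ft³, 53 ft³ left
storage unit 6: place 19 ft³, 34 ft³ left
storage unit 5: place 16 ft³, 0 ft³ left
Final storage units: [127,21] [107,31] [91,59] [78,71] [77,57,16] [77,20,19] [77] [77] [74].

9 storage units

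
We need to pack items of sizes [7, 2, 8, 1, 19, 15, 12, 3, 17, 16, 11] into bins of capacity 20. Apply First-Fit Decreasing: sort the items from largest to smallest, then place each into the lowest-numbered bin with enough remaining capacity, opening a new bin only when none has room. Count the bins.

6

Sorted descending: 19, 17, 16, 15, 12, 11, 8, 7, 3, 2, 1.
bin 1: place 19, 1 left
bin 2: place 17, 3 left
bin 3: place 16, 4 left
bin 4: place 15, 5 left
bin 5: place 12, 8 left
bin 6: place 11, 9 left
bin 5: place 8, 0 left
bin 6: place 7, 2 left
bin 2: place 3, 0 left
bin 3: place 2, 2 left
bin 1: place 1, 0 left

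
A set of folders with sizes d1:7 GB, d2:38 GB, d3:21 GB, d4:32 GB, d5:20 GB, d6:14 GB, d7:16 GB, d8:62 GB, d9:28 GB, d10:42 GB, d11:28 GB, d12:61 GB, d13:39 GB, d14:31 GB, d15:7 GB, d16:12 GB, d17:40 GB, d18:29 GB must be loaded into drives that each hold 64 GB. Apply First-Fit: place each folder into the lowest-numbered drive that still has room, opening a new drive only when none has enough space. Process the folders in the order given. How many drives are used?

10 drives

d1 (7 GB) → drive 1 (remaining 57 GB)
d2 (38 GB) → drive 1 (remaining 19 GB)
d3 (21 GB) → drive 2 (remaining 43 GB)
d4 (32 GB) → drive 2 (remaining 11 GB)
d5 (20 GB) → drive 3 (remaining 44 GB)
d6 (14 GB) → drive 1 (remaining 5 GB)
d7 (16 GB) → drive 3 (remaining 28 GB)
d8 (62 GB) → drive 4 (remaining 2 GB)
d9 (28 GB) → drive 3 (remaining 0 GB)
d10 (42 GB) → drive 5 (remaining 22 GB)
d11 (28 GB) → drive 6 (remaining 36 GB)
d12 (61 GB) → drive 7 (remaining 3 GB)
d13 (39 GB) → drive 8 (remaining 25 GB)
d14 (31 GB) → drive 6 (remaining 5 GB)
d15 (7 GB) → drive 2 (remaining 4 GB)
d16 (12 GB) → drive 5 (remaining 10 GB)
d17 (40 GB) → drive 9 (remaining 24 GB)
d18 (29 GB) → drive 10 (remaining 35 GB)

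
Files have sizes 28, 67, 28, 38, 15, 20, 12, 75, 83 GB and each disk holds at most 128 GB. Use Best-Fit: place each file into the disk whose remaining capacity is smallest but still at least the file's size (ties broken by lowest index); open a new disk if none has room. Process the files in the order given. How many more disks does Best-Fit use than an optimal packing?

Best-Fit: [28,67,28] [38,15,20,12] [75] [83] → 4 disks.
Total size 366 GB; any packing needs at least ⌈366/128⌉ = 3 disks.
An optimal packing achieves that bound: [83,38] [75,28,20] [67,28,15,12] → 3 disks.
Excess: 4 − 3 = 1.

1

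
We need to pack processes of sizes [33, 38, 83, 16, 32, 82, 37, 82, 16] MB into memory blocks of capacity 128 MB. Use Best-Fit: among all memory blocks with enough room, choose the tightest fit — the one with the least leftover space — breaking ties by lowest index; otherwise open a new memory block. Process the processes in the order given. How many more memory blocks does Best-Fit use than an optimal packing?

Best-Fit: [33,38,32,16] [83,16] [82,37] [82] → 4 memory blocks.
Total size 419 MB; any packing needs at least ⌈419/128⌉ = 4 memory blocks.
So 4 is already optimal.

0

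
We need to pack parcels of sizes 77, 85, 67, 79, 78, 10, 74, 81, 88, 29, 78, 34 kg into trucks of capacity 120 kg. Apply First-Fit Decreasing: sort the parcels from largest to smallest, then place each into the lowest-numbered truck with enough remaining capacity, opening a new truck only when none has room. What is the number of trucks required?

Sorted descending: 88, 85, 81, 79, 78, 78, 77, 74, 67, 34, 29, 10.
88 kg → truck 1 (remaining 32 kg)
85 kg → truck 2 (remaining 35 kg)
81 kg → truck 3 (remaining 39 kg)
79 kg → truck 4 (remaining 41 kg)
78 kg → truck 5 (remaining 42 kg)
78 kg → truck 6 (remaining 42 kg)
77 kg → truck 7 (remaining 43 kg)
74 kg → truck 8 (remaining 46 kg)
67 kg → truck 9 (remaining 53 kg)
34 kg → truck 2 (remaining 1 kg)
29 kg → truck 1 (remaining 3 kg)
10 kg → truck 3 (remaining 29 kg)
Final trucks: [88,29] [85,34] [81,10] [79] [78] [78] [77] [74] [67].

9 trucks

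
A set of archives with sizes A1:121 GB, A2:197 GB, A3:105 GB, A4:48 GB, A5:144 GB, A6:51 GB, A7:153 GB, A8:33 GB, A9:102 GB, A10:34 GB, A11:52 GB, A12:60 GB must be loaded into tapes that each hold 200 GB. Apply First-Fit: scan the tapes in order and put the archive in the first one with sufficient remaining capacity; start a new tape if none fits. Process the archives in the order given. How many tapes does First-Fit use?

tape 1: place A1 (121 GB), 79 GB left
tape 2: place A2 (197 GB), 3 GB left
tape 3: place A3 (105 GB), 95 GB left
tape 1: place A4 (48 GB), 31 GB left
tape 4: place A5 (144 GB), 56 GB left
tape 3: place A6 (51 GB), 44 GB left
tape 5: place A7 (153 GB), 47 GB left
tape 3: place A8 (33 GB), 11 GB left
tape 6: place A9 (102 GB), 98 GB left
tape 4: place A10 (34 GB), 22 GB left
tape 6: place A11 (52 GB), 46 GB left
tape 7: place A12 (60 GB), 140 GB left
Final tapes: [121,48] [197] [105,51,33] [144,34] [153] [102,52] [60].

7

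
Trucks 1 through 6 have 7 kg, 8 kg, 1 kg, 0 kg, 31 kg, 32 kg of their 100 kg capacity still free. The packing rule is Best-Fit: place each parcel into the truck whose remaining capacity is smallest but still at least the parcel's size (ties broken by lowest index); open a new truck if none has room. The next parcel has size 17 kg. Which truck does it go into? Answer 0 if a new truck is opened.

5

Trucks with room: truck 5 (31 kg), truck 6 (32 kg).
Tightest fit is truck 5 with 31 kg free.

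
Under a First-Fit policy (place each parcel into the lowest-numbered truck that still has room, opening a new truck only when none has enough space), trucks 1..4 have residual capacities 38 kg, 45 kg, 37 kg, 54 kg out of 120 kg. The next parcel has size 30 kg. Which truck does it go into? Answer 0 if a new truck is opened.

Trucks with room: truck 1 (38 kg), truck 2 (45 kg), truck 3 (37 kg), truck 4 (54 kg).
The first with room is truck 1.

1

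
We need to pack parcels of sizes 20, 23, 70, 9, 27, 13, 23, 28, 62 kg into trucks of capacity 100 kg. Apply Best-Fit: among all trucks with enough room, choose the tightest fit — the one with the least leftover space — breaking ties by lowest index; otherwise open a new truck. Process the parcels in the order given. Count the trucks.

Put 20 kg in truck 1; 80 kg remain.
Put 23 kg in truck 1; 57 kg remain.
Put 70 kg in truck 2; 30 kg remain.
Put 9 kg in truck 2; 21 kg remain.
Put 27 kg in truck 1; 30 kg remain.
Put 13 kg in truck 2; 8 kg remain.
Put 23 kg in truck 1; 7 kg remain.
Put 28 kg in truck 3; 72 kg remain.
Put 62 kg in truck 3; 10 kg remain.
Final trucks: [20,23,27,23] [70,9,13] [28,62].

3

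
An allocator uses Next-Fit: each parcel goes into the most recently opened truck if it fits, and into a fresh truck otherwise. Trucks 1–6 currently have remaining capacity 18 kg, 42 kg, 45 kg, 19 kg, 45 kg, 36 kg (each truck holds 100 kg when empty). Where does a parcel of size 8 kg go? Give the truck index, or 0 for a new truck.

Next-Fit only looks at truck 6, which has 36 kg free.
8 kg fits there.

6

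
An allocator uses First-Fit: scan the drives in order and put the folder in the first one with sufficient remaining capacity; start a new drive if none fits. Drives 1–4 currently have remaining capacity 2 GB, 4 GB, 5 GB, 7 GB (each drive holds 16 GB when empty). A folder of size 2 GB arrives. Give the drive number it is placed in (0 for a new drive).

Drives with room: drive 1 (2 GB), drive 2 (4 GB), drive 3 (5 GB), drive 4 (7 GB).
The first with room is drive 1.

1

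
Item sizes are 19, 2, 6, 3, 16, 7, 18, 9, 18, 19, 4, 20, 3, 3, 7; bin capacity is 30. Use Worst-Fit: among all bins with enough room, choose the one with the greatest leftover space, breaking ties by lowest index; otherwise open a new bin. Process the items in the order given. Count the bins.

6

bin 1: place 19, 11 left
bin 1: place 2, 9 left
bin 1: place 6, 3 left
bin 1: place 3, 0 left
bin 2: place 16, 14 left
bin 2: place 7, 7 left
bin 3: place 18, 12 left
bin 3: place 9, 3 left
bin 4: place 18, 12 left
bin 5: place 19, 11 left
bin 4: place 4, 8 left
bin 6: place 20, 10 left
bin 5: place 3, 8 left
bin 6: place 3, 7 left
bin 4: place 7, 1 left
Final bins: [19,2,6,3] [16,7] [18,9] [18,4,7] [19,3] [20,3].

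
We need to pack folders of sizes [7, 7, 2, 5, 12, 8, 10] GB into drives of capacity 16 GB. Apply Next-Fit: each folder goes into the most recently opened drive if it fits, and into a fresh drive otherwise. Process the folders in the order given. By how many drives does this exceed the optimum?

Next-Fit: [7,7,2] [5] [12] [8] [10] → 5 drives.
Total size 51 GB; any packing needs at least ⌈51/16⌉ = 4 drives.
An optimal packing achieves that bound: [12,2] [10,5] [8,7] [7] → 4 drives.
Excess: 5 − 4 = 1.

1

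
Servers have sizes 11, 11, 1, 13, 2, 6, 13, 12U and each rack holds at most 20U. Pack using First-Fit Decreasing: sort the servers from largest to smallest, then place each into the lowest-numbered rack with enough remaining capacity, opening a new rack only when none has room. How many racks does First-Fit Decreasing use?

Sorted descending: 13, 13, 12, 11, 11, 6, 2, 1.
rack 1: place 13U, 7U left
rack 2: place 13U, 7U left
rack 3: place 12U, 8U left
rack 4: place 11U, 9U left
rack 5: place 11U, 9U left
rack 1: place 6U, 1U left
rack 2: place 2U, 5U left
rack 1: place 1U, 0U left
Final racks: [13,6,1] [13,2] [12] [11] [11].

5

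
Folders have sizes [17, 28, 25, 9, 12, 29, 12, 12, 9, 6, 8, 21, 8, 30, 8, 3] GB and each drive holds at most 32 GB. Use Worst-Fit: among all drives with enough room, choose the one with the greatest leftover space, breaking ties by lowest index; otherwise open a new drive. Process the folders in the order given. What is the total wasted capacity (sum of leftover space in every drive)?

51

17 GB → drive 1 (remaining 15 GB)
28 GB → drive 2 (remaining 4 GB)
25 GB → drive 3 (remaining 7 GB)
9 GB → drive 1 (remaining 6 GB)
12 GB → drive 4 (remaining 20 GB)
29 GB → drive 5 (remaining 3 GB)
12 GB → drive 4 (remaining 8 GB)
12 GB → drive 6 (remaining 20 GB)
9 GB → drive 6 (remaining 11 GB)
6 GB → drive 6 (remaining 5 GB)
8 GB → drive 4 (remaining 0 GB)
21 GB → drive 7 (remaining 11 GB)
8 GB → drive 7 (remaining 3 GB)
30 GB → drive 8 (remaining 2 GB)
8 GB → drive 9 (remaining 24 GB)
3 GB → drive 9 (remaining 21 GB)
9 drives × 32 GB = 288 GB; used 237 GB; unused 51 GB.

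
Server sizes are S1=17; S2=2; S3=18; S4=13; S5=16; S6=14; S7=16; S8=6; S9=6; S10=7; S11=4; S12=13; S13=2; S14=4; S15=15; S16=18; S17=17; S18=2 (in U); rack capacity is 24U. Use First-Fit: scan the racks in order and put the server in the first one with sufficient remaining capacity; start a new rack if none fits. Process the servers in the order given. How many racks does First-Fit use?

Put S1 (17U) in rack 1; 7U remain.
Put S2 (2U) in rack 1; 5U remain.
Put S3 (18U) in rack 2; 6U remain.
Put S4 (13U) in rack 3; 11U remain.
Put S5 (16U) in rack 4; 8U remain.
Put S6 (14U) in rack 5; 10U remain.
Put S7 (16U) in rack 6; 8U remain.
Put S8 (6U) in rack 2; 0U remain.
Put S9 (6U) in rack 3; 5U remain.
Put S10 (7U) in rack 4; 1U remain.
Put S11 (4U) in rack 1; 1U remain.
Put S12 (13U) in rack 7; 11U remain.
Put S13 (2U) in rack 3; 3U remain.
Put S14 (4U) in rack 5; 6U remain.
Put S15 (15U) in rack 8; 9U remain.
Put S16 (18U) in rack 9; 6U remain.
Put S17 (17U) in rack 10; 7U remain.
Put S18 (2U) in rack 3; 1U remain.

10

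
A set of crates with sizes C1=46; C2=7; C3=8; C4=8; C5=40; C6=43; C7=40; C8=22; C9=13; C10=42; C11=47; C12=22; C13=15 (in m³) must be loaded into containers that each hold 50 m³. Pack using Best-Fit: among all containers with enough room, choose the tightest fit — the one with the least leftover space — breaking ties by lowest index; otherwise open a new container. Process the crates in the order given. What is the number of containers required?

container 1: place C1 (46 m³), 4 m³ left
container 2: place C2 (7 m³), 43 m³ left
container 2: place C3 (8 m³), 35 m³ left
container 2: place C4 (8 m³), 27 m³ left
container 3: place C5 (40 m³), 10 m³ left
container 4: place C6 (43 m³), 7 m³ left
container 5: place C7 (40 m³), 10 m³ left
container 2: place C8 (22 m³), 5 m³ left
container 6: place C9 (13 m³), 37 m³ left
container 7: place C10 (42 m³), 8 m³ left
container 8: place C11 (47 m³), 3 m³ left
container 6: place C12 (22 m³), 15 m³ left
container 6: place C13 (15 m³), 0 m³ left
Final containers: [46] [7,8,8,22] [40] [43] [40] [13,22,15] [42] [47].

8 containers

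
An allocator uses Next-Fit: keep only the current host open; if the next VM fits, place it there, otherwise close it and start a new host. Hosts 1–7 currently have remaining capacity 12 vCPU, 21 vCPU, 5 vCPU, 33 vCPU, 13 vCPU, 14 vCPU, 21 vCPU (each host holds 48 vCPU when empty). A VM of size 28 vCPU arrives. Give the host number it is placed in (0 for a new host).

0

Next-Fit only looks at host 7, which has 21 vCPU free.
28 vCPU does not fit, so a new host is opened.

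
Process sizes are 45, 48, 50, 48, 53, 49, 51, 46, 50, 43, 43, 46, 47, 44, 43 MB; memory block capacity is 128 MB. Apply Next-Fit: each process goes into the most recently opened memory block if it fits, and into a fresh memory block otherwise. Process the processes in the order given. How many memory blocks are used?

8 memory blocks

memory block 1: place 45 MB, 83 MB left
memory block 1: place 48 MB, 35 MB left
memory block 2: place 50 MB, 78 MB left
memory block 2: place 48 MB, 30 MB left
memory block 3: place 53 MB, 75 MB left
memory block 3: place 49 MB, 26 MB left
memory block 4: place 51 MB, 77 MB left
memory block 4: place 46 MB, 31 MB left
memory block 5: place 50 MB, 78 MB left
memory block 5: place 43 MB, 35 MB left
memory block 6: place 43 MB, 85 MB left
memory block 6: place 46 MB, 39 MB left
memory block 7: place 47 MB, 81 MB left
memory block 7: place 44 MB, 37 MB left
memory block 8: place 43 MB, 85 MB left
Final memory blocks: [45,48] [50,48] [53,49] [51,46] [50,43] [43,46] [47,44] [43].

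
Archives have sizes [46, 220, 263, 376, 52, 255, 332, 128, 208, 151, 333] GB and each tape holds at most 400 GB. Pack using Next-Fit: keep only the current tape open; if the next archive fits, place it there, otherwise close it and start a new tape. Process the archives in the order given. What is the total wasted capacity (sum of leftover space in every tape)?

46 GB → tape 1 (remaining 354 GB)
220 GB → tape 1 (remaining 134 GB)
263 GB → tape 2 (remaining 137 GB)
376 GB → tape 3 (remaining 24 GB)
52 GB → tape 4 (remaining 348 GB)
255 GB → tape 4 (remaining 93 GB)
332 GB → tape 5 (remaining 68 GB)
128 GB → tape 6 (remaining 272 GB)
208 GB → tape 6 (remaining 64 GB)
151 GB → tape 7 (remaining 249 GB)
333 GB → tape 8 (remaining 67 GB)
8 tapes × 400 GB = 3200 GB; used 2364 GB; unused 836 GB.

836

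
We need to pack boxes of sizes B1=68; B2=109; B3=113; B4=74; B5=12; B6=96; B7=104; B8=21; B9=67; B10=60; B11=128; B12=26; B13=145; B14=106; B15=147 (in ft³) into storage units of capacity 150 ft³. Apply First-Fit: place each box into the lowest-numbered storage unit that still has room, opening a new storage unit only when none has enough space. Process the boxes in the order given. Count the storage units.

Put B1 (68 ft³) in storage unit 1; 82 ft³ remain.
Put B2 (109 ft³) in storage unit 2; 41 ft³ remain.
Put B3 (113 ft³) in storage unit 3; 37 ft³ remain.
Put B4 (74 ft³) in storage unit 1; 8 ft³ remain.
Put B5 (12 ft³) in storage unit 2; 29 ft³ remain.
Put B6 (96 ft³) in storage unit 4; 54 ft³ remain.
Put B7 (104 ft³) in storage unit 5; 46 ft³ remain.
Put B8 (21 ft³) in storage unit 2; 8 ft³ remain.
Put B9 (67 ft³) in storage unit 6; 83 ft³ remain.
Put B10 (60 ft³) in storage unit 6; 23 ft³ remain.
Put B11 (128 ft³) in storage unit 7; 22 ft³ remain.
Put B12 (26 ft³) in storage unit 3; 11 ft³ remain.
Put B13 (145 ft³) in storage unit 8; 5 ft³ remain.
Put B14 (106 ft³) in storage unit 9; 44 ft³ remain.
Put B15 (147 ft³) in storage unit 10; 3 ft³ remain.
Final storage units: [68,74] [109,12,21] [113,26] [96] [104] [67,60] [128] [145] [106] [147].

10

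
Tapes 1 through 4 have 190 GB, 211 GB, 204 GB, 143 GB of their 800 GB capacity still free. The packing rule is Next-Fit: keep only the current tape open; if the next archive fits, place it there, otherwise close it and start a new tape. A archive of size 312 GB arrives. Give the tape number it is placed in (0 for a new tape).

0

Next-Fit only looks at tape 4, which has 143 GB free.
312 GB does not fit, so a new tape is opened.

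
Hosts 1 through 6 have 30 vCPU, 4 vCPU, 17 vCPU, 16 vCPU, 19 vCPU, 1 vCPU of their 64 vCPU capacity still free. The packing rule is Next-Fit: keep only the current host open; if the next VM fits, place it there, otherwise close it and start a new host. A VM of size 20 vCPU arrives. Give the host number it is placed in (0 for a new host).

Next-Fit only looks at host 6, which has 1 vCPU free.
20 vCPU does not fit, so a new host is opened.

0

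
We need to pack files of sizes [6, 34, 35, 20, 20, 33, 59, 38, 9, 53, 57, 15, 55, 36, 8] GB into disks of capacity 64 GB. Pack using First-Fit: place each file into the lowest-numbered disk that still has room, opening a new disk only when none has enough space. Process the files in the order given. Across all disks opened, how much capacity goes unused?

98

Put 6 GB in disk 1; 58 GB remain.
Put 34 GB in disk 1; 24 GB remain.
Put 35 GB in disk 2; 29 GB remain.
Put 20 GB in disk 1; 4 GB remain.
Put 20 GB in disk 2; 9 GB remain.
Put 33 GB in disk 3; 31 GB remain.
Put 59 GB in disk 4; 5 GB remain.
Put 38 GB in disk 5; 26 GB remain.
Put 9 GB in disk 2; 0 GB remain.
Put 53 GB in disk 6; 11 GB remain.
Put 57 GB in disk 7; 7 GB remain.
Put 15 GB in disk 3; 16 GB remain.
Put 55 GB in disk 8; 9 GB remain.
Put 36 GB in disk 9; 28 GB remain.
Put 8 GB in disk 3; 8 GB remain.
9 disks × 64 GB = 576 GB; used 478 GB; unused 98 GB.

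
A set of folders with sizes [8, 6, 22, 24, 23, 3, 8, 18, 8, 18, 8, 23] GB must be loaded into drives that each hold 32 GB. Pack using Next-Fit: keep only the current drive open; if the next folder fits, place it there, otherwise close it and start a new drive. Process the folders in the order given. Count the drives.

8 GB → drive 1 (remaining 24 GB)
6 GB → drive 1 (remaining 18 GB)
22 GB → drive 2 (remaining 10 GB)
24 GB → drive 3 (remaining 8 GB)
23 GB → drive 4 (remaining 9 GB)
3 GB → drive 4 (remaining 6 GB)
8 GB → drive 5 (remaining 24 GB)
18 GB → drive 5 (remaining 6 GB)
8 GB → drive 6 (remaining 24 GB)
18 GB → drive 6 (remaining 6 GB)
8 GB → drive 7 (remaining 24 GB)
23 GB → drive 7 (remaining 1 GB)

7 drives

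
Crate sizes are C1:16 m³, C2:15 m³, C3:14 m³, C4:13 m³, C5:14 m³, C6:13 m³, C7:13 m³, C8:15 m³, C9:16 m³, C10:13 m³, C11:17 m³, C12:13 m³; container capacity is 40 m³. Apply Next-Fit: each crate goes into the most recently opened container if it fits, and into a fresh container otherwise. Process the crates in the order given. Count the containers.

6

Put C1 (16 m³) in container 1; 24 m³ remain.
Put C2 (15 m³) in container 1; 9 m³ remain.
Put C3 (14 m³) in container 2; 26 m³ remain.
Put C4 (13 m³) in container 2; 13 m³ remain.
Put C5 (14 m³) in container 3; 26 m³ remain.
Put C6 (13 m³) in container 3; 13 m³ remain.
Put C7 (13 m³) in container 3; 0 m³ remain.
Put C8 (15 m³) in container 4; 25 m³ remain.
Put C9 (16 m³) in container 4; 9 m³ remain.
Put C10 (13 m³) in container 5; 27 m³ remain.
Put C11 (17 m³) in container 5; 10 m³ remain.
Put C12 (13 m³) in container 6; 27 m³ remain.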